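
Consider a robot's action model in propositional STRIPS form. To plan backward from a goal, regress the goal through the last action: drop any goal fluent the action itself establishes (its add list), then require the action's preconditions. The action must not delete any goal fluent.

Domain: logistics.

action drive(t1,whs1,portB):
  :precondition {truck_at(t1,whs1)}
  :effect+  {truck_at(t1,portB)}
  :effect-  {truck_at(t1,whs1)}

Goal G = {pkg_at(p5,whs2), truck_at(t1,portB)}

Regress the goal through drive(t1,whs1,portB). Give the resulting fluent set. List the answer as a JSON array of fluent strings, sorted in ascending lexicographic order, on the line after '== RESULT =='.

Regress:
  G ∩ del = {}  (empty — regression defined)
  G \ add = {pkg_at(p5,whs2), truck_at(t1,portB)} \ {truck_at(t1,portB)} = {pkg_at(p5,whs2)}
  ∪ pre   = {pkg_at(p5,whs2)} ∪ {truck_at(t1,whs1)}
          = {pkg_at(p5,whs2), truck_at(t1,whs1)}

== RESULT ==
["pkg_at(p5,whs2)", "truck_at(t1,whs1)"]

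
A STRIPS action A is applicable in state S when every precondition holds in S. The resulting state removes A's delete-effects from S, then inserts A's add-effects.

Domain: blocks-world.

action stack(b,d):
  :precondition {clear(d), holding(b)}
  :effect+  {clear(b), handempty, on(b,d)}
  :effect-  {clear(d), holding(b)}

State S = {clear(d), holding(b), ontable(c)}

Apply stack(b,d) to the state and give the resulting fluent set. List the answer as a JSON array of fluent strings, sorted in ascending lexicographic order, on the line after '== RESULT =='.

Progress:
  pre ⊆ S: {clear(d), holding(b)} ⊆ S  — applicable
  S \ del = {ontable(c)}
  ∪ add   = {clear(b), handempty, on(b,d), ontable(c)}

== RESULT ==
["clear(b)", "handempty", "on(b,d)", "ontable(c)"]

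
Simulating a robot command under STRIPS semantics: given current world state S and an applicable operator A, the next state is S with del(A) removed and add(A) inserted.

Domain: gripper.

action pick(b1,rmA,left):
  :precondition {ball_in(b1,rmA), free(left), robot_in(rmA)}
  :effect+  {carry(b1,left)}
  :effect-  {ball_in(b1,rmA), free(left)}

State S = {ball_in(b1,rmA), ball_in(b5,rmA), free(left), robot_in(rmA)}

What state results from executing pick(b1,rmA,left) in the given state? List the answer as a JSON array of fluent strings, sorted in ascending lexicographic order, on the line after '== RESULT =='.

Progress:
  pre ⊆ S: {ball_in(b1,rmA), free(left), robot_in(rmA)} ⊆ S  — applicable
  S \ del = {ball_in(b5,rmA), robot_in(rmA)}
  ∪ add   = {ball_in(b5,rmA), carry(b1,left), robot_in(rmA)}

== RESULT ==
["ball_in(b5,rmA)", "carry(b1,left)", "robot_in(rmA)"]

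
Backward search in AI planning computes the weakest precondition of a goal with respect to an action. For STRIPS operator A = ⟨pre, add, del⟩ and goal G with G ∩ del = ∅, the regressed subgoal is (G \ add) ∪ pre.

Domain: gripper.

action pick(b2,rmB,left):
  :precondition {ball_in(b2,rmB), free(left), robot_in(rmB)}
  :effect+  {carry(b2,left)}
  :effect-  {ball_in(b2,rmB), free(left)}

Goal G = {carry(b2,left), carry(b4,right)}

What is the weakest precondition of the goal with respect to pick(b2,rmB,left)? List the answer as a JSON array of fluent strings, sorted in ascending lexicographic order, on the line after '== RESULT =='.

Compute (G \ add) ∪ pre:
  G ∩ del = {}  (empty — regression defined)
  G \ add = {carry(b2,left), carry(b4,right)} \ {carry(b2,left)} = {carry(b4,right)}
  ∪ pre   = {carry(b4,right)} ∪ {ball_in(b2,rmB), free(left), robot_in(rmB)}
          = {ball_in(b2,rmB), carry(b4,right), free(left), robot_in(rmB)}

== RESULT ==
["ball_in(b2,rmB)", "carry(b4,right)", "free(left)", "robot_in(rmB)"]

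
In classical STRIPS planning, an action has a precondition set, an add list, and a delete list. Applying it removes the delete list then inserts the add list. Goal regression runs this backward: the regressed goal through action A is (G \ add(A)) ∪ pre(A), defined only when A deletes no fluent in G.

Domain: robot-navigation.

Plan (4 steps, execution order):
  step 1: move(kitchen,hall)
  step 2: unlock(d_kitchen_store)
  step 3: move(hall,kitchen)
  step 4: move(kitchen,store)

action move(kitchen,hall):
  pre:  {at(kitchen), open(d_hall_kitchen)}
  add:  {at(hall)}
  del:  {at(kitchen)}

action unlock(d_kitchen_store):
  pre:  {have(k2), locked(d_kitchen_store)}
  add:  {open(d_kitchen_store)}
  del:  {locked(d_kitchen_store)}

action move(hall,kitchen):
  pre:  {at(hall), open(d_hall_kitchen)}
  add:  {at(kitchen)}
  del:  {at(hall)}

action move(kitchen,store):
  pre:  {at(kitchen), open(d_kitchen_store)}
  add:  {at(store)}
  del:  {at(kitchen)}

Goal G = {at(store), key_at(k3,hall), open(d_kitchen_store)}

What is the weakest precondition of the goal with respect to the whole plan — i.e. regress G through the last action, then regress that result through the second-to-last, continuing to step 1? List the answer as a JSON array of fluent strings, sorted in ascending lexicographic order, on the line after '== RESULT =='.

Regress step by step:
  through step 4 (move(kitchen,store)): drop {at(store)}, keep {key_at(k3,hall), open(d_kitchen_store)}, require {at(kitchen), open(d_kitchen_store)}
    → {at(kitchen), key_at(k3,hall), open(d_kitchen_store)}
  through step 3 (move(hall,kitchen)): drop {at(kitchen)}, keep {key_at(k3,hall), open(d_kitchen_store)}, require {at(hall), open(d_hall_kitchen)}
    → {at(hall), key_at(k3,hall), open(d_hall_kitchen), open(d_kitchen_store)}
  through step 2 (unlock(d_kitchen_store)): drop {open(d_kitchen_store)}, keep {at(hall), key_at(k3,hall), open(d_hall_kitchen)}, require {have(k2), locked(d_kitchen_store)}
    → {at(hall), have(k2), key_at(k3,hall), locked(d_kitchen_store), open(d_hall_kitchen)}
  through step 1 (move(kitchen,hall)): drop {at(hall)}, keep {have(k2), key_at(k3,hall), locked(d_kitchen_store), open(d_hall_kitchen)}, require {at(kitchen), open(d_hall_kitchen)}
    → {at(kitchen), have(k2), key_at(k3,hall), locked(d_kitchen_store), open(d_hall_kitchen)}

== RESULT ==
["at(kitchen)", "have(k2)", "key_at(k3,hall)", "locked(d_kitchen_store)", "open(d_hall_kitchen)"]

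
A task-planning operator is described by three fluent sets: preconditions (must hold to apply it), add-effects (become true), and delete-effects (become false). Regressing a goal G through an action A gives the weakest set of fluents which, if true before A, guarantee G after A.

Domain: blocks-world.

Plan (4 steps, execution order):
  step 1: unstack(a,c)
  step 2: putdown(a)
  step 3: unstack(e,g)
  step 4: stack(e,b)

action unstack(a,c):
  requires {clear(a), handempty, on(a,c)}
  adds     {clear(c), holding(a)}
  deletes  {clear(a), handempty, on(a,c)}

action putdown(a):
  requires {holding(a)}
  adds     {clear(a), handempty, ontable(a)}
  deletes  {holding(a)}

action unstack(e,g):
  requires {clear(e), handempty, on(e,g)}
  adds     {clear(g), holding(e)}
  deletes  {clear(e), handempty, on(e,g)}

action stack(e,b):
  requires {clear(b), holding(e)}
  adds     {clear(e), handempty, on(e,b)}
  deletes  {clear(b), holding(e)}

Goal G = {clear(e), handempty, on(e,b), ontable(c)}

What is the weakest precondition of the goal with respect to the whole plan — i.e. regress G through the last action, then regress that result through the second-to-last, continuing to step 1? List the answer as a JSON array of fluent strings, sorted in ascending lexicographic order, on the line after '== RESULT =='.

Work backward from the goal:
  through step 4 (stack(e,b)): drop {clear(e), handempty, on(e,b)}, keep {ontable(c)}, require {clear(b), holding(e)}
    → {clear(b), holding(e), ontable(c)}
  through step 3 (unstack(e,g)): drop {holding(e)}, keep {clear(b), ontable(c)}, require {clear(e), handempty, on(e,g)}
    → {clear(b), clear(e), handempty, on(e,g), ontable(c)}
  through step 2 (putdown(a)): drop {handempty}, keep {clear(b), clear(e), on(e,g), ontable(c)}, require {holding(a)}
    → {clear(b), clear(e), holding(a), on(e,g), ontable(c)}
  through step 1 (unstack(a,c)): drop {holding(a)}, keep {clear(b), clear(e), on(e,g), ontable(c)}, require {clear(a), handempty, on(a,c)}
    → {clear(a), clear(b), clear(e), handempty, on(a,c), on(e,g), ontable(c)}

== RESULT ==
["clear(a)", "clear(b)", "clear(e)", "handempty", "on(a,c)", "on(e,g)", "ontable(c)"]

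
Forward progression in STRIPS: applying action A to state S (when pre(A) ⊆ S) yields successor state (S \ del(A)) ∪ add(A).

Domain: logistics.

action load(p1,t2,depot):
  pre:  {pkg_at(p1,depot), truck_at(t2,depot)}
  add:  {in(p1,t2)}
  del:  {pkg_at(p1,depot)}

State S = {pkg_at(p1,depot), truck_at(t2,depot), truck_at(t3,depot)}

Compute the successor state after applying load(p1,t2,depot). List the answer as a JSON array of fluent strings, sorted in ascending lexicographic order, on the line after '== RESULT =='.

Compute (S \ del) ∪ add:
  pre ⊆ S: {pkg_at(p1,depot), truck_at(t2,depot)} ⊆ S  — applicable
  S \ del = {truck_at(t2,depot), truck_at(t3,depot)}
  ∪ add   = {in(p1,t2), truck_at(t2,depot), truck_at(t3,depot)}

== RESULT ==
["in(p1,t2)", "truck_at(t2,depot)", "truck_at(t3,depot)"]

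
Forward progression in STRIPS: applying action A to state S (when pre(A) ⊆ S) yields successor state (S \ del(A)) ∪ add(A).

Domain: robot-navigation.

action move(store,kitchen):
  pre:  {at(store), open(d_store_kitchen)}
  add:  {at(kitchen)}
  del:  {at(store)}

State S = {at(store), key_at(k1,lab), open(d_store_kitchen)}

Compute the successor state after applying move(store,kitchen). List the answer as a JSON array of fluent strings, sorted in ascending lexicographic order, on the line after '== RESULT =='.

Compute (S \ del) ∪ add:
  pre ⊆ S: {at(store), open(d_store_kitchen)} ⊆ S  — applicable
  S \ del = {key_at(k1,lab), open(d_store_kitchen)}
  ∪ add   = {at(kitchen), key_at(k1,lab), open(d_store_kitchen)}

== RESULT ==
["at(kitchen)", "key_at(k1,lab)", "open(d_store_kitchen)"]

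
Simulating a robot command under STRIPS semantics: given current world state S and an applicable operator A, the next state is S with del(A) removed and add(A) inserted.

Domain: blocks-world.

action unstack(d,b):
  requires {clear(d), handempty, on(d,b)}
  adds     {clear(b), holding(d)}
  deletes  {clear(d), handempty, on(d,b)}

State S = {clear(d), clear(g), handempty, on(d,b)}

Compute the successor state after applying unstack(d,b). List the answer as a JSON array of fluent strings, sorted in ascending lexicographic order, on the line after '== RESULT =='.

Compute (S \ del) ∪ add:
  pre ⊆ S: {clear(d), handempty, on(d,b)} ⊆ S  — applicable
  S \ del = {clear(g)}
  ∪ add   = {clear(b), clear(g), holding(d)}

== RESULT ==
["clear(b)", "clear(g)", "holding(d)"]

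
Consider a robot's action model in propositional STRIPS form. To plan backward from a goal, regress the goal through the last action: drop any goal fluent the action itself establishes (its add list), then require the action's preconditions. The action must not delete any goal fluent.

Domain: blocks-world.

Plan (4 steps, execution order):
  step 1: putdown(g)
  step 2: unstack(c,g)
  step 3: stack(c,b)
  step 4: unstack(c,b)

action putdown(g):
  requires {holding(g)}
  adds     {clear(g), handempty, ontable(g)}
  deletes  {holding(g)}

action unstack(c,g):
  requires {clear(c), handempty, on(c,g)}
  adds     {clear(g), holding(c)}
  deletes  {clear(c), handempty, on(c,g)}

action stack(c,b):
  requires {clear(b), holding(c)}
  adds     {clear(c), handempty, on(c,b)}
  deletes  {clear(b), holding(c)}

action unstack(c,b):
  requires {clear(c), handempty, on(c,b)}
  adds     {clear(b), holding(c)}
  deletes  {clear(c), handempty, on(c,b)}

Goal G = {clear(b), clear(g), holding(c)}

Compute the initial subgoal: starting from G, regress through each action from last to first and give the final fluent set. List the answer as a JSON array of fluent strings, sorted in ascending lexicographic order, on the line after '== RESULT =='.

Work backward from the goal:
  through step 4 (unstack(c,b)): drop {clear(b), holding(c)}, keep {clear(g)}, require {clear(c), handempty, on(c,b)}
    → {clear(c), clear(g), handempty, on(c,b)}
  through step 3 (stack(c,b)): drop {clear(c), handempty, on(c,b)}, keep {clear(g)}, require {clear(b), holding(c)}
    → {clear(b), clear(g), holding(c)}
  through step 2 (unstack(c,g)): drop {clear(g), holding(c)}, keep {clear(b)}, require {clear(c), handempty, on(c,g)}
    → {clear(b), clear(c), handempty, on(c,g)}
  through step 1 (putdown(g)): drop {handempty}, keep {clear(b), clear(c), on(c,g)}, require {holding(g)}
    → {clear(b), clear(c), holding(g), on(c,g)}

== RESULT ==
["clear(b)", "clear(c)", "holding(g)", "on(c,g)"]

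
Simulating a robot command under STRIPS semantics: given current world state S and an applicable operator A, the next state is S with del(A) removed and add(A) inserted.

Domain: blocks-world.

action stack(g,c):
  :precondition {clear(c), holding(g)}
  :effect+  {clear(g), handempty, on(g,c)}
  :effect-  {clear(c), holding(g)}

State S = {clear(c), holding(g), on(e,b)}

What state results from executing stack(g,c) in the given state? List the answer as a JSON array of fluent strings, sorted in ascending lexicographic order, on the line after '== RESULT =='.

Progress:
  pre ⊆ S: {clear(c), holding(g)} ⊆ S  — applicable
  S \ del = {on(e,b)}
  ∪ add   = {clear(g), handempty, on(e,b), on(g,c)}

== RESULT ==
["clear(g)", "handempty", "on(e,b)", "on(g,c)"]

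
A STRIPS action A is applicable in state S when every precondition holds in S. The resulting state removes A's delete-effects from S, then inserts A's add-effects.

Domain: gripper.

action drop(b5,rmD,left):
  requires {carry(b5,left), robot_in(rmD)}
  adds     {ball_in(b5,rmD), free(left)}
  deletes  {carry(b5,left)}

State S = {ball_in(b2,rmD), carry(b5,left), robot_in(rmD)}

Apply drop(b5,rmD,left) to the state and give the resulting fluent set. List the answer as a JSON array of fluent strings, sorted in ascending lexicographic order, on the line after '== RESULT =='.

Compute (S \ del) ∪ add:
  pre ⊆ S: {carry(b5,left), robot_in(rmD)} ⊆ S  — applicable
  S \ del = {ball_in(b2,rmD), robot_in(rmD)}
  ∪ add   = {ball_in(b2,rmD), ball_in(b5,rmD), free(left), robot_in(rmD)}

== RESULT ==
["ball_in(b2,rmD)", "ball_in(b5,rmD)", "free(left)", "robot_in(rmD)"]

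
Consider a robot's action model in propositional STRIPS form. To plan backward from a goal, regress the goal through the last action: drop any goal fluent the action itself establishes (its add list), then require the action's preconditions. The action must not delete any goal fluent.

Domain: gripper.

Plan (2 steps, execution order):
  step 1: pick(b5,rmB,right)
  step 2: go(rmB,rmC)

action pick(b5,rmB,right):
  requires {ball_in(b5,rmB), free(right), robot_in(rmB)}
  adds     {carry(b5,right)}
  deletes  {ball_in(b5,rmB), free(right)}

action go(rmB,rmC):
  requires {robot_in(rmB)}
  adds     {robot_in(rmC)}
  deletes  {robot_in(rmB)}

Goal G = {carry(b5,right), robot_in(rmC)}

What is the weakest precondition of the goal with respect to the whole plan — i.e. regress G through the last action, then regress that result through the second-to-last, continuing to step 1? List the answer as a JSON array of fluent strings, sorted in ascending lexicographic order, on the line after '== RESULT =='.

Regress step by step:
  through step 2 (go(rmB,rmC)): drop {robot_in(rmC)}, keep {carry(b5,right)}, require {robot_in(rmB)}
    → {carry(b5,right), robot_in(rmB)}
  through step 1 (pick(b5,rmB,right)): drop {carry(b5,right)}, keep {robot_in(rmB)}, require {ball_in(b5,rmB), free(right), robot_in(rmB)}
    → {ball_in(b5,rmB), free(right), robot_in(rmB)}

== RESULT ==
["ball_in(b5,rmB)", "free(right)", "robot_in(rmB)"]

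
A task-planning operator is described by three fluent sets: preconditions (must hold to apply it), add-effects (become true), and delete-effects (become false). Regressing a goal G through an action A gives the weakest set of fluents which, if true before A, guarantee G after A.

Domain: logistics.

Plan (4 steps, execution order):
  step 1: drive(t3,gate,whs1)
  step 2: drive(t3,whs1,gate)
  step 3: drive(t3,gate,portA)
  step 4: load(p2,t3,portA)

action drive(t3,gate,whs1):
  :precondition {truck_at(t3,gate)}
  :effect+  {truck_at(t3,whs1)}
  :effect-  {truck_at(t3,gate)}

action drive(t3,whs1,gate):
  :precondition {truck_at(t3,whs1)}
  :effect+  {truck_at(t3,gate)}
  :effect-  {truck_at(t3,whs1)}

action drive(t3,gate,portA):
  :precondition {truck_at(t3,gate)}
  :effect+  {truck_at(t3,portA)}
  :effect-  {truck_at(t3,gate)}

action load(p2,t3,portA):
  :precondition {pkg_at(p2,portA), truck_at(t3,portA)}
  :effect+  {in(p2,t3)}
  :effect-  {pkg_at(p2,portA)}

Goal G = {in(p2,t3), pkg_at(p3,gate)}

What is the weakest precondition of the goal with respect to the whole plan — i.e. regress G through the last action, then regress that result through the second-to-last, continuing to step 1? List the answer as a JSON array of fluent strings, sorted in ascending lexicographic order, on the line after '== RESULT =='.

Work backward from the goal:
  through step 4 (load(p2,t3,portA)): drop {in(p2,t3)}, keep {pkg_at(p3,gate)}, require {pkg_at(p2,portA), truck_at(t3,portA)}
    → {pkg_at(p2,portA), pkg_at(p3,gate), truck_at(t3,portA)}
  through step 3 (drive(t3,gate,portA)): drop {truck_at(t3,portA)}, keep {pkg_at(p2,portA), pkg_at(p3,gate)}, require {truck_at(t3,gate)}
    → {pkg_at(p2,portA), pkg_at(p3,gate), truck_at(t3,gate)}
  through step 2 (drive(t3,whs1,gate)): drop {truck_at(t3,gate)}, keep {pkg_at(p2,portA), pkg_at(p3,gate)}, require {truck_at(t3,whs1)}
    → {pkg_at(p2,portA), pkg_at(p3,gate), truck_at(t3,whs1)}
  through step 1 (drive(t3,gate,whs1)): drop {truck_at(t3,whs1)}, keep {pkg_at(p2,portA), pkg_at(p3,gate)}, require {truck_at(t3,gate)}
    → {pkg_at(p2,portA), pkg_at(p3,gate), truck_at(t3,gate)}

== RESULT ==
["pkg_at(p2,portA)", "pkg_at(p3,gate)", "truck_at(t3,gate)"]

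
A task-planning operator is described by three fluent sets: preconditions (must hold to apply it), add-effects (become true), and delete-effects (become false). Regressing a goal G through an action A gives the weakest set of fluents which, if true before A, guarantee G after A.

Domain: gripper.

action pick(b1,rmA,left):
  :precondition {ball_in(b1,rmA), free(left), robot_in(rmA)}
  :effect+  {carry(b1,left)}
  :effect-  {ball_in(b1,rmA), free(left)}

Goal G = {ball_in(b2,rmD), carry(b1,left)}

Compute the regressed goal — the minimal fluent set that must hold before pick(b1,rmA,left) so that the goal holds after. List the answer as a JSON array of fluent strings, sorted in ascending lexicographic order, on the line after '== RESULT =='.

Compute (G \ add) ∪ pre:
  G ∩ del = {}  (empty — regression defined)
  G \ add = {ball_in(b2,rmD), carry(b1,left)} \ {carry(b1,left)} = {ball_in(b2,rmD)}
  ∪ pre   = {ball_in(b2,rmD)} ∪ {ball_in(b1,rmA), free(left), robot_in(rmA)}
          = {ball_in(b1,rmA), ball_in(b2,rmD), free(left), robot_in(rmA)}

== RESULT ==
["ball_in(b1,rmA)", "ball_in(b2,rmD)", "free(left)", "robot_in(rmA)"]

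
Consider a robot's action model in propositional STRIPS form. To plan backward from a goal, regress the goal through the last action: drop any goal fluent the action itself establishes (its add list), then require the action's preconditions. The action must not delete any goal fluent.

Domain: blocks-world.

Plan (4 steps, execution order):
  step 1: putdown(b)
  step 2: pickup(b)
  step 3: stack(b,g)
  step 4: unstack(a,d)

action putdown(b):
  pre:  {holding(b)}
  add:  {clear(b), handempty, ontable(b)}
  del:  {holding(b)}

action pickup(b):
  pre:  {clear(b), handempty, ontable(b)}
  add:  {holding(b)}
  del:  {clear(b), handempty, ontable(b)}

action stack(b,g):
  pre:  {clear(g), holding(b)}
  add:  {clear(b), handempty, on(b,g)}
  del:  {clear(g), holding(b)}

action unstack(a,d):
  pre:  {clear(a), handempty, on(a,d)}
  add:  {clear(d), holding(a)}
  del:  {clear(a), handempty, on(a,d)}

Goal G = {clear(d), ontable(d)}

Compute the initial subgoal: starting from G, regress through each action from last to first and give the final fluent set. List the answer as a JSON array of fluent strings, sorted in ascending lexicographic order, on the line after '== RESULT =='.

Work backward from the goal:
  through step 4 (unstack(a,d)): drop {clear(d)}, keep {ontable(d)}, require {clear(a), handempty, on(a,d)}
    → {clear(a), handempty, on(a,d), ontable(d)}
  through step 3 (stack(b,g)): drop {handempty}, keep {clear(a), on(a,d), ontable(d)}, require {clear(g), holding(b)}
    → {clear(a), clear(g), holding(b), on(a,d), ontable(d)}
  through step 2 (pickup(b)): drop {holding(b)}, keep {clear(a), clear(g), on(a,d), ontable(d)}, require {clear(b), handempty, ontable(b)}
    → {clear(a), clear(b), clear(g), handempty, on(a,d), ontable(b), ontable(d)}
  through step 1 (putdown(b)): drop {clear(b), handempty, ontable(b)}, keep {clear(a), clear(g), on(a,d), ontable(d)}, require {holding(b)}
    → {clear(a), clear(g), holding(b), on(a,d), ontable(d)}

== RESULT ==
["clear(a)", "clear(g)", "holding(b)", "on(a,d)", "ontable(d)"]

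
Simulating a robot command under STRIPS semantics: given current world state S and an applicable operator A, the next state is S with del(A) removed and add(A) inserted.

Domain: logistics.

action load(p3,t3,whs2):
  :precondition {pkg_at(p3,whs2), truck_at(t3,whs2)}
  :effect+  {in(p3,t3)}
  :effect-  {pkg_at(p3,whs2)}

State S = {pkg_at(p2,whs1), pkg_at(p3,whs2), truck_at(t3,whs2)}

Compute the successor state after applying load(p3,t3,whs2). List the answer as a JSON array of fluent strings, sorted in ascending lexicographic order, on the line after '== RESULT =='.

Compute (S \ del) ∪ add:
  pre ⊆ S: {pkg_at(p3,whs2), truck_at(t3,whs2)} ⊆ S  — applicable
  S \ del = {pkg_at(p2,whs1), truck_at(t3,whs2)}
  ∪ add   = {in(p3,t3), pkg_at(p2,whs1), truck_at(t3,whs2)}

== RESULT ==
["in(p3,t3)", "pkg_at(p2,whs1)", "truck_at(t3,whs2)"]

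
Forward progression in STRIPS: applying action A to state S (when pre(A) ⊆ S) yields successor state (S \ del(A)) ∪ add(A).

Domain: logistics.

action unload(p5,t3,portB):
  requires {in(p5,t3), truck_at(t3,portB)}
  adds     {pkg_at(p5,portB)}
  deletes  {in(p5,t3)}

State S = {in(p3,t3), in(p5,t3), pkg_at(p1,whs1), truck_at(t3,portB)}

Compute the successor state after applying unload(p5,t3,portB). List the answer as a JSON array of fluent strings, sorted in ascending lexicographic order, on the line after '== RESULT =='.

Progress:
  pre ⊆ S: {in(p5,t3), truck_at(t3,portB)} ⊆ S  — applicable
  S \ del = {in(p3,t3), pkg_at(p1,whs1), truck_at(t3,portB)}
  ∪ add   = {in(p3,t3), pkg_at(p1,whs1), pkg_at(p5,portB), truck_at(t3,portB)}

== RESULT ==
["in(p3,t3)", "pkg_at(p1,whs1)", "pkg_at(p5,portB)", "truck_at(t3,portB)"]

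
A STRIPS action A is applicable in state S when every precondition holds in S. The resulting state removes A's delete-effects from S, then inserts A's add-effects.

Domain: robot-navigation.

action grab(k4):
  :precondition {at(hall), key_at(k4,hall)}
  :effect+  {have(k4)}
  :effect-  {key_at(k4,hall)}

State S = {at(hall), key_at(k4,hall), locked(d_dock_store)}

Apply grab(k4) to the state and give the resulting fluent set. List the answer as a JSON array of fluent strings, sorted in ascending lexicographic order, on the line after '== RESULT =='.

Progress:
  pre ⊆ S: {at(hall), key_at(k4,hall)} ⊆ S  — applicable
  S \ del = {at(hall), locked(d_dock_store)}
  ∪ add   = {at(hall), have(k4), locked(d_dock_store)}

== RESULT ==
["at(hall)", "have(k4)", "locked(d_dock_store)"]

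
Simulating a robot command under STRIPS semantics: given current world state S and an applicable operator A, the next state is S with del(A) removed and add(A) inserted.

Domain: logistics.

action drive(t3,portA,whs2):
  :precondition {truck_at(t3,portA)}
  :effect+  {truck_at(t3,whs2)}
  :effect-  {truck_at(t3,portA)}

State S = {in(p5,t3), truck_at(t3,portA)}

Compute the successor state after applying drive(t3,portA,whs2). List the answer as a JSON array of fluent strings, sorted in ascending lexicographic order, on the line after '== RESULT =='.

Compute (S \ del) ∪ add:
  pre ⊆ S: {truck_at(t3,portA)} ⊆ S  — applicable
  S \ del = {in(p5,t3)}
  ∪ add   = {in(p5,t3), truck_at(t3,whs2)}

== RESULT ==
["in(p5,t3)", "truck_at(t3,whs2)"]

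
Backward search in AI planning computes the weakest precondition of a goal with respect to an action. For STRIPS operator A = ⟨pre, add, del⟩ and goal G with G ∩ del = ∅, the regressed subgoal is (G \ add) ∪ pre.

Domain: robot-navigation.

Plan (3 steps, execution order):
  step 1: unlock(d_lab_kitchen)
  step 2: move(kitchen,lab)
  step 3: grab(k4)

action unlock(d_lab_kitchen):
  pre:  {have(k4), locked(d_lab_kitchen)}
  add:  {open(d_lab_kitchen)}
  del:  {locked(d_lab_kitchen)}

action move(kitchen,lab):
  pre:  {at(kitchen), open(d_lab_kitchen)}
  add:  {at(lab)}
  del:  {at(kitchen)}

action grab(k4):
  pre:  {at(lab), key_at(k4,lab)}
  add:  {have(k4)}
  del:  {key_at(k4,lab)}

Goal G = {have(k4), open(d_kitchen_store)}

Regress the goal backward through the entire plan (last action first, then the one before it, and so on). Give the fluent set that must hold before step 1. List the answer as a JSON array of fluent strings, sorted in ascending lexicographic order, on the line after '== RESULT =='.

Work backward from the goal:
  through step 3 (grab(k4)): drop {have(k4)}, keep {open(d_kitchen_store)}, require {at(lab), key_at(k4,lab)}
    → {at(lab), key_at(k4,lab), open(d_kitchen_store)}
  through step 2 (move(kitchen,lab)): drop {at(lab)}, keep {key_at(k4,lab), open(d_kitchen_store)}, require {at(kitchen), open(d_lab_kitchen)}
    → {at(kitchen), key_at(k4,lab), open(d_kitchen_store), open(d_lab_kitchen)}
  through step 1 (unlock(d_lab_kitchen)): drop {open(d_lab_kitchen)}, keep {at(kitchen), key_at(k4,lab), open(d_kitchen_store)}, require {have(k4), locked(d_lab_kitchen)}
    → {at(kitchen), have(k4), key_at(k4,lab), locked(d_lab_kitchen), open(d_kitchen_store)}

== RESULT ==
["at(kitchen)", "have(k4)", "key_at(k4,lab)", "locked(d_lab_kitchen)", "open(d_kitchen_store)"]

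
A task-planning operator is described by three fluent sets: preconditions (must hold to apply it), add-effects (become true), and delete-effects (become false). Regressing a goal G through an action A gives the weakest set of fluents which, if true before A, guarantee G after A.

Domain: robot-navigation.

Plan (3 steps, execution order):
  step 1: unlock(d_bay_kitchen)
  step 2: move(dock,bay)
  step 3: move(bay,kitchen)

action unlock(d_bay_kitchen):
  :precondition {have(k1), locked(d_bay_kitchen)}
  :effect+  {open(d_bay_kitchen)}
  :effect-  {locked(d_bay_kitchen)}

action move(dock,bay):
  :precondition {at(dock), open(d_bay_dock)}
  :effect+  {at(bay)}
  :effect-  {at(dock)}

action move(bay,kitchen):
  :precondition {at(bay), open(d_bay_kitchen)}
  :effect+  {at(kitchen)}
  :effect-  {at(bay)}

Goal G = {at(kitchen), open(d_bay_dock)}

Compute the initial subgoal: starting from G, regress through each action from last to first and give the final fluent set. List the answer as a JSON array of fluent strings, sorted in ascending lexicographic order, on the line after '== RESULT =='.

Work backward from the goal:
  through step 3 (move(bay,kitchen)): drop {at(kitchen)}, keep {open(d_bay_dock)}, require {at(bay), open(d_bay_kitchen)}
    → {at(bay), open(d_bay_dock), open(d_bay_kitchen)}
  through step 2 (move(dock,bay)): drop {at(bay)}, keep {open(d_bay_dock), open(d_bay_kitchen)}, require {at(dock), open(d_bay_dock)}
    → {at(dock), open(d_bay_dock), open(d_bay_kitchen)}
  through step 1 (unlock(d_bay_kitchen)): drop {open(d_bay_kitchen)}, keep {at(dock), open(d_bay_dock)}, require {have(k1), locked(d_bay_kitchen)}
    → {at(dock), have(k1), locked(d_bay_kitchen), open(d_bay_dock)}

== RESULT ==
["at(dock)", "have(k1)", "locked(d_bay_kitchen)", "open(d_bay_dock)"]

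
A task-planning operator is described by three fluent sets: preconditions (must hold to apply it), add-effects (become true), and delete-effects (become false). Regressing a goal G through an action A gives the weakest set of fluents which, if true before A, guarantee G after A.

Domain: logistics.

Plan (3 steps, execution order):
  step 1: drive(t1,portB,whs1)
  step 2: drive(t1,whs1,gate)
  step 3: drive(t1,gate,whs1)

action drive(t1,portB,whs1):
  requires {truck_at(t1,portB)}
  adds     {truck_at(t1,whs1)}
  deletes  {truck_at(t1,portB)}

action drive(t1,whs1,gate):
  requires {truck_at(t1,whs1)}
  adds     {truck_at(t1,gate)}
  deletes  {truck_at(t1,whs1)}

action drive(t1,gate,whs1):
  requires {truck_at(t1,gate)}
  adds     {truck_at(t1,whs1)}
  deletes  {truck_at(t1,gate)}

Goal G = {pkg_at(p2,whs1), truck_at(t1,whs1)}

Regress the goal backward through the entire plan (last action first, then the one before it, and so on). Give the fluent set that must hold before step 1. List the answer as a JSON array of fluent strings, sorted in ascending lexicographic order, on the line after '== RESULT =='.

Regress step by step:
  through step 3 (drive(t1,gate,whs1)): drop {truck_at(t1,whs1)}, keep {pkg_at(p2,whs1)}, require {truck_at(t1,gate)}
    → {pkg_at(p2,whs1), truck_at(t1,gate)}
  through step 2 (drive(t1,whs1,gate)): drop {truck_at(t1,gate)}, keep {pkg_at(p2,whs1)}, require {truck_at(t1,whs1)}
    → {pkg_at(p2,whs1), truck_at(t1,whs1)}
  through step 1 (drive(t1,portB,whs1)): drop {truck_at(t1,whs1)}, keep {pkg_at(p2,whs1)}, require {truck_at(t1,portB)}
    → {pkg_at(p2,whs1), truck_at(t1,portB)}

== RESULT ==
["pkg_at(p2,whs1)", "truck_at(t1,portB)"]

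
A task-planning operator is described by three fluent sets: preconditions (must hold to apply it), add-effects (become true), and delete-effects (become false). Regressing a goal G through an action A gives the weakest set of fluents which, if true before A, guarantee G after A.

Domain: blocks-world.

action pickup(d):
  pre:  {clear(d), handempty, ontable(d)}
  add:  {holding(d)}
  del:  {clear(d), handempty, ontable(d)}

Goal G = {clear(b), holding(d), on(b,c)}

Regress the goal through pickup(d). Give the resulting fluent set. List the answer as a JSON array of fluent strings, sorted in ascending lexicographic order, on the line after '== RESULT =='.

Regress:
  G ∩ del = {}  (empty — regression defined)
  G \ add = {clear(b), holding(d), on(b,c)} \ {holding(d)} = {clear(b), on(b,c)}
  ∪ pre   = {clear(b), on(b,c)} ∪ {clear(d), handempty, ontable(d)}
          = {clear(b), clear(d), handempty, on(b,c), ontable(d)}

== RESULT ==
["clear(b)", "clear(d)", "handempty", "on(b,c)", "ontable(d)"]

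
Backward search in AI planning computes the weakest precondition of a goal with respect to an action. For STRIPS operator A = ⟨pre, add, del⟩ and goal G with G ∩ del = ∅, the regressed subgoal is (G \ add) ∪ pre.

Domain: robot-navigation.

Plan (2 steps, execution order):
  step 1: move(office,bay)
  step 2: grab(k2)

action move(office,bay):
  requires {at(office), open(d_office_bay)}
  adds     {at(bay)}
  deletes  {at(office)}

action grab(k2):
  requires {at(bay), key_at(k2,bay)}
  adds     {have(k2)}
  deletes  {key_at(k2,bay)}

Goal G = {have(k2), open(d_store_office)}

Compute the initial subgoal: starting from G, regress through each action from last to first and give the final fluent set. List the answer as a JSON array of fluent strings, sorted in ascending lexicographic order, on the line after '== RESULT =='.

Regress step by step:
  through step 2 (grab(k2)): drop {have(k2)}, keep {open(d_store_office)}, require {at(bay), key_at(k2,bay)}
    → {at(bay), key_at(k2,bay), open(d_store_office)}
  through step 1 (move(office,bay)): drop {at(bay)}, keep {key_at(k2,bay), open(d_store_office)}, require {at(office), open(d_office_bay)}
    → {at(office), key_at(k2,bay), open(d_office_bay), open(d_store_office)}

== RESULT ==
["at(office)", "key_at(k2,bay)", "open(d_office_bay)", "open(d_store_office)"]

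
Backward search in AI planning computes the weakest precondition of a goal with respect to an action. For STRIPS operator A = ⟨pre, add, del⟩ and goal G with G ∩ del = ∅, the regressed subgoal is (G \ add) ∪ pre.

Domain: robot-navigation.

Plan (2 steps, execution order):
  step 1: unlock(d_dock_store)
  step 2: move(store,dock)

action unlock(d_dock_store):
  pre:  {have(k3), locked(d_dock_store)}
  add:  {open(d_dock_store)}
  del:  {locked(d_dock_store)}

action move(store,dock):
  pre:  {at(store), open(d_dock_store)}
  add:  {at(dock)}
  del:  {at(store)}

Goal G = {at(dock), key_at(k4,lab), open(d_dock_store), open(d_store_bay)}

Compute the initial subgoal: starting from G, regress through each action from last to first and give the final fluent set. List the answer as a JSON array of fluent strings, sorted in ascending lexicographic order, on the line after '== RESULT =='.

Regress step by step:
  through step 2 (move(store,dock)): drop {at(dock)}, keep {key_at(k4,lab), open(d_dock_store), open(d_store_bay)}, require {at(store), open(d_dock_store)}
    → {at(store), key_at(k4,lab), open(d_dock_store), open(d_store_bay)}
  through step 1 (unlock(d_dock_store)): drop {open(d_dock_store)}, keep {at(store), key_at(k4,lab), open(d_store_bay)}, require {have(k3), locked(d_dock_store)}
    → {at(store), have(k3), key_at(k4,lab), locked(d_dock_store), open(d_store_bay)}

== RESULT ==
["at(store)", "have(k3)", "key_at(k4,lab)", "locked(d_dock_store)", "open(d_store_bay)"]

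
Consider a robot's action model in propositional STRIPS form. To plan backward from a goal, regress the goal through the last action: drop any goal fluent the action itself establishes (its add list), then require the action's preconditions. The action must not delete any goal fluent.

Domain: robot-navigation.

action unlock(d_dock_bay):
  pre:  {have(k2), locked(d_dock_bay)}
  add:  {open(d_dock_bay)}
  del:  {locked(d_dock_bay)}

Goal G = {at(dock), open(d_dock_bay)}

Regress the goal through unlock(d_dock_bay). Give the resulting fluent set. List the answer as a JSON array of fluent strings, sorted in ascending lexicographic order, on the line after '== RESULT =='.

Regress:
  G ∩ del = {}  (empty — regression defined)
  G \ add = {at(dock), open(d_dock_bay)} \ {open(d_dock_bay)} = {at(dock)}
  ∪ pre   = {at(dock)} ∪ {have(k2), locked(d_dock_bay)}
          = {at(dock), have(k2), locked(d_dock_bay)}

== RESULT ==
["at(dock)", "have(k2)", "locked(d_dock_bay)"]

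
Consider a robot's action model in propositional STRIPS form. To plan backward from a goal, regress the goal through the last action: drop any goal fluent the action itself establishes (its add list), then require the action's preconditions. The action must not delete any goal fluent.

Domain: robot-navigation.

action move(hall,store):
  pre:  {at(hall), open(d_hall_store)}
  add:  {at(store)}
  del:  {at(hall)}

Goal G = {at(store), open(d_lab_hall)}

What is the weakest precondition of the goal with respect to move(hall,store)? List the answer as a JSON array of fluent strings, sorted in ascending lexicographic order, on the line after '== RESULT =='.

Regress:
  G ∩ del = {}  (empty — regression defined)
  G \ add = {at(store), open(d_lab_hall)} \ {at(store)} = {open(d_lab_hall)}
  ∪ pre   = {open(d_lab_hall)} ∪ {at(hall), open(d_hall_store)}
          = {at(hall), open(d_hall_store), open(d_lab_hall)}

== RESULT ==
["at(hall)", "open(d_hall_store)", "open(d_lab_hall)"]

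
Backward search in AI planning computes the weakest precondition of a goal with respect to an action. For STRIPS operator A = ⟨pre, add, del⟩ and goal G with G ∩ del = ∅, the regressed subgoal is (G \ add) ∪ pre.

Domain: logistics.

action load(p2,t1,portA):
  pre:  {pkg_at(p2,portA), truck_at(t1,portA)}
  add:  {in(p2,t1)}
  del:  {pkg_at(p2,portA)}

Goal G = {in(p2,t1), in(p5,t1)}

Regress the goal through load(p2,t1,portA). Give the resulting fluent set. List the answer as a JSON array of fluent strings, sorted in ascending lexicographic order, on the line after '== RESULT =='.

Regress:
  G ∩ del = {}  (empty — regression defined)
  G \ add = {in(p2,t1), in(p5,t1)} \ {in(p2,t1)} = {in(p5,t1)}
  ∪ pre   = {in(p5,t1)} ∪ {pkg_at(p2,portA), truck_at(t1,portA)}
          = {in(p5,t1), pkg_at(p2,portA), truck_at(t1,portA)}

== RESULT ==
["in(p5,t1)", "pkg_at(p2,portA)", "truck_at(t1,portA)"]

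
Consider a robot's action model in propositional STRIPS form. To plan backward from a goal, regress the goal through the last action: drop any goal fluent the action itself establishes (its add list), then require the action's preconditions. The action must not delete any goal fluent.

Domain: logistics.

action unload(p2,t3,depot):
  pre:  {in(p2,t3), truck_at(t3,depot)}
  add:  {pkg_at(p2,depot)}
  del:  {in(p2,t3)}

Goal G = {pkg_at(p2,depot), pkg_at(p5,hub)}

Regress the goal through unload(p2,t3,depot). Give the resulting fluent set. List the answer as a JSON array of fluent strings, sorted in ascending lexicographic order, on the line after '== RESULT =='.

Compute (G \ add) ∪ pre:
  G ∩ del = {}  (empty — regression defined)
  G \ add = {pkg_at(p2,depot), pkg_at(p5,hub)} \ {pkg_at(p2,depot)} = {pkg_at(p5,hub)}
  ∪ pre   = {pkg_at(p5,hub)} ∪ {in(p2,t3), truck_at(t3,depot)}
          = {in(p2,t3), pkg_at(p5,hub), truck_at(t3,depot)}

== RESULT ==
["in(p2,t3)", "pkg_at(p5,hub)", "truck_at(t3,depot)"]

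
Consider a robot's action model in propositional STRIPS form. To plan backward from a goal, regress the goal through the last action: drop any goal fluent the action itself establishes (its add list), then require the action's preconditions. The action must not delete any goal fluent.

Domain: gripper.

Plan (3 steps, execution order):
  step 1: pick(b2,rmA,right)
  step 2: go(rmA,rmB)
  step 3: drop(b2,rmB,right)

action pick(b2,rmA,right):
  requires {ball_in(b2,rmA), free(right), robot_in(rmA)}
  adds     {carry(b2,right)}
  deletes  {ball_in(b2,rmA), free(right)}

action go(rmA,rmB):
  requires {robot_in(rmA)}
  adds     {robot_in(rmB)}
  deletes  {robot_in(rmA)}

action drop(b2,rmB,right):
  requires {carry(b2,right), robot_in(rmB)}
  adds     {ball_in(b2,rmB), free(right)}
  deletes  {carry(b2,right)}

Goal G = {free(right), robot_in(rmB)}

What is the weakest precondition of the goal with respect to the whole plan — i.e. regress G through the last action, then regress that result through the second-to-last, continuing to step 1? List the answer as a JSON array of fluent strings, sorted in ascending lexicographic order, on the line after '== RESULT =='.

Work backward from the goal:
  through step 3 (drop(b2,rmB,right)): drop {free(right)}, keep {robot_in(rmB)}, require {carry(b2,right), robot_in(rmB)}
    → {carry(b2,right), robot_in(rmB)}
  through step 2 (go(rmA,rmB)): drop {robot_in(rmB)}, keep {carry(b2,right)}, require {robot_in(rmA)}
    → {carry(b2,right), robot_in(rmA)}
  through step 1 (pick(b2,rmA,right)): drop {carry(b2,right)}, keep {robot_in(rmA)}, require {ball_in(b2,rmA), free(right), robot_in(rmA)}
    → {ball_in(b2,rmA), free(right), robot_in(rmA)}

== RESULT ==
["ball_in(b2,rmA)", "free(right)", "robot_in(rmA)"]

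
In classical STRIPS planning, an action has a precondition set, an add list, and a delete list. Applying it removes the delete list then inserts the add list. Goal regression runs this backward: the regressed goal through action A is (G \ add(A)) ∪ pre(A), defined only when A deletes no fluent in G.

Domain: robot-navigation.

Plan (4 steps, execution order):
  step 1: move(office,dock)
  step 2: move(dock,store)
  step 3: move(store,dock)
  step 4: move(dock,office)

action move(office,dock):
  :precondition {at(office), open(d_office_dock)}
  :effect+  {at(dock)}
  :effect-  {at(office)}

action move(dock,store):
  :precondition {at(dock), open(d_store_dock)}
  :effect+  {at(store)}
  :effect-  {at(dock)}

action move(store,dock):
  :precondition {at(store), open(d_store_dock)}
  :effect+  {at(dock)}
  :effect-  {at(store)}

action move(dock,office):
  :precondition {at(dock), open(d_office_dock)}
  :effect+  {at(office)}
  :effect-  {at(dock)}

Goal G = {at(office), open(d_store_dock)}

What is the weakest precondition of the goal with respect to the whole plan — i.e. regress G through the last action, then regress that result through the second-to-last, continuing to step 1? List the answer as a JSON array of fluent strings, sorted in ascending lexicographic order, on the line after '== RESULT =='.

Work backward from the goal:
  through step 4 (move(dock,office)): drop {at(office)}, keep {open(d_store_dock)}, require {at(dock), open(d_office_dock)}
    → {at(dock), open(d_office_dock), open(d_store_dock)}
  through step 3 (move(store,dock)): drop {at(dock)}, keep {open(d_office_dock), open(d_store_dock)}, require {at(store), open(d_store_dock)}
    → {at(store), open(d_office_dock), open(d_store_dock)}
  through step 2 (move(dock,store)): drop {at(store)}, keep {open(d_office_dock), open(d_store_dock)}, require {at(dock), open(d_store_dock)}
    → {at(dock), open(d_office_dock), open(d_store_dock)}
  through step 1 (move(office,dock)): drop {at(dock)}, keep {open(d_office_dock), open(d_store_dock)}, require {at(office), open(d_office_dock)}
    → {at(office), open(d_office_dock), open(d_store_dock)}

== RESULT ==
["at(office)", "open(d_office_dock)", "open(d_store_dock)"]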